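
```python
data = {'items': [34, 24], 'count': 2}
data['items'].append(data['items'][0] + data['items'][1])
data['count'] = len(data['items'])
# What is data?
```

After line 1: data = {'items': [34, 24], 'count': 2}
After line 2 (append 34 + 24 = 58): data = {'items': [34, 24, 58], 'count': 2}
After line 3 (count = len(items) = 3): data = {'items': [34, 24, 58], 'count': 3}

{'items': [34, 24, 58], 'count': 3}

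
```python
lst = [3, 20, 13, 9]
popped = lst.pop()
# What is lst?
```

[3, 20, 13]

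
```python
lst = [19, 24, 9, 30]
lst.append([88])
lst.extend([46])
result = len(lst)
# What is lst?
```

After line 1: lst = [19, 24, 9, 30]
After line 2 (append adds [88] as single element): lst = [19, 24, 9, 30, [88]]
After line 3 (extend unpacks [46], adds 46): lst = [19, 24, 9, 30, [88], 46]
After line 4: result = len(lst) = 6

[19, 24, 9, 30, [88], 46]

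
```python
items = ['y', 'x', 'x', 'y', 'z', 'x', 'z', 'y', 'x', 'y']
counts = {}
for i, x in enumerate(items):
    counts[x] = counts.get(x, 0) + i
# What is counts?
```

Initial: counts = {}, items = ['y', 'x', 'x', 'y', 'z', 'x', 'z', 'y', 'x', 'y']
i=0, x='y': counts = {'y': 0}
i=1, x='x': counts = {'y': 0, 'x': 1}
i=2, x='x': counts = {'y': 0, 'x': 3}
i=3, x='y': counts = {'y': 3, 'x': 3}
i=4, x='z': counts = {'y': 3, 'x': 3, 'z': 4}
i=5, x='x': counts = {'y': 3, 'x': 8, 'z': 4}
i=6, x='z': counts = {'y': 3, 'x': 8, 'z': 10}
i=7, x='y': counts = {'y': 10, 'x': 8, 'z': 10}
i=8, x='x': counts = {'y': 10, 'x': 16, 'z': 10}
i=9, x='y': counts = {'y': 19, 'x': 16, 'z': 10}

{'y': 19, 'x': 16, 'z': 10}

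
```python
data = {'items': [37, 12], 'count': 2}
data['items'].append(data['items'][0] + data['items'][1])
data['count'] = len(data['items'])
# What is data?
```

After line 1: data = {'items': [37, 12], 'count': 2}
After line 2 (append 37 + 12 = 49): data = {'items': [37, 12, 49], 'count': 2}
After line 3 (count = len(items) = 3): data = {'items': [37, 12, 49], 'count': 3}

{'items': [37, 12, 49], 'count': 3}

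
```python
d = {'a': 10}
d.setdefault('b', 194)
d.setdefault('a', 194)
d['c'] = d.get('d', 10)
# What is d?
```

After line 1: d = {'a': 10}
After line 2 (setdefault adds 'b'=194): d = {'a': 10, 'b': 194}
After line 3 (setdefault 'a' no-op, already exists): d = {'a': 10, 'b': 194}
After line 4 (get('d', 10) returns default since 'd' not in d): d = {'a': 10, 'b': 194, 'c': 10}

{'a': 10, 'b': 194, 'c': 10}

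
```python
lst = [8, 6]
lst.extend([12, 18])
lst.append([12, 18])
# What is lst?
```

After line 1: lst = [8, 6]
After line 2 (extend unpacks [12, 18]): lst = [8, 6, 12, 18]
After line 3 (append adds [12, 18] as single element): lst = [8, 6, 12, 18, [12, 18]]

[8, 6, 12, 18, [12, 18]]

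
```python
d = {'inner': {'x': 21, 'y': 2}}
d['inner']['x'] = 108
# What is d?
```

After line 1: d = {'inner': {'x': 21, 'y': 2}}
After line 2 (inner x overwritten): d = {'inner': {'x': 108, 'y': 2}}

{'inner': {'x': 108, 'y': 2}}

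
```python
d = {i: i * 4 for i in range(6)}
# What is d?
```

{0: 0, 1: 4, 2: 8, 3: 12, 4: 16, 5: 20}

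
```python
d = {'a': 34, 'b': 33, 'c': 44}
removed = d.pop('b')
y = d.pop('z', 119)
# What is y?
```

After line 1: d = {'a': 34, 'b': 33, 'c': 44}
After line 2 (pop 'b' returns 33): d = {'a': 34, 'c': 44}, removed = 33
After line 3 (pop 'z' missing, returns default 119): d = {'a': 34, 'c': 44}, y = 119

119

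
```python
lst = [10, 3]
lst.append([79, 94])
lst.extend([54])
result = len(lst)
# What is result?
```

After line 1: lst = [10, 3]
After line 2 (append adds [79, 94] as single element): lst = [10, 3, [79, 94]]
After line 3 (extend unpacks [54], adds 54): lst = [10, 3, [79, 94], 54]
After line 4: result = len(lst) = 4

4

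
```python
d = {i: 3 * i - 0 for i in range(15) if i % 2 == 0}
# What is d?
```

{0: 0, 2: 6, 4: 12, 6: 18, 8: 24, 10: 30, 12: 36, 14: 42}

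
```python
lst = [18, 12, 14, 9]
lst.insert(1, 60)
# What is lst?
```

[18, 60, 12, 14, 9]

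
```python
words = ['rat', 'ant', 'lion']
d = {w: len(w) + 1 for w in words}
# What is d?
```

{'rat': 4, 'ant': 4, 'lion': 5}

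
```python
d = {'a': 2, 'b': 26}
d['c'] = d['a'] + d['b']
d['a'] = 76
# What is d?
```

After line 1: d = {'a': 2, 'b': 26}
After line 2 (d['c'] = 2 + 26): d = {'a': 2, 'b': 26, 'c': 28}
After line 3: d = {'a': 76, 'b': 26, 'c': 28}

{'a': 76, 'b': 26, 'c': 28}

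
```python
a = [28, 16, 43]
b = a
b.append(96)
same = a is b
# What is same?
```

After line 1: a = [28, 16, 43]
After line 2 (b = a is an alias, same object): a = [28, 16, 43], b = [28, 16, 43]
After line 3 (b.append mutates the shared list): a = [28, 16, 43, 96], b = [28, 16, 43, 96]
After line 4 (same = a is b; same object -> True): same = True

True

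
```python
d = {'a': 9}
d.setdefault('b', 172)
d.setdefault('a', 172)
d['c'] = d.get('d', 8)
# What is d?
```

After line 1: d = {'a': 9}
After line 2 (setdefault adds 'b'=172): d = {'a': 9, 'b': 172}
After line 3 (setdefault 'a' no-op, already exists): d = {'a': 9, 'b': 172}
After line 4 (get('d', 8) returns default since 'd' not in d): d = {'a': 9, 'b': 172, 'c': 8}

{'a': 9, 'b': 172, 'c': 8}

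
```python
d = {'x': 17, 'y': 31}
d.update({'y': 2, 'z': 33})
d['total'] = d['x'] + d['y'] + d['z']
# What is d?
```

After line 1: d = {'x': 17, 'y': 31}
After line 2 (y overwritten, z added): d = {'x': 17, 'y': 2, 'z': 33}
After line 3 (total = 17 + 2 + 33 = 52): d = {'x': 17, 'y': 2, 'z': 33, 'total': 52}

{'x': 17, 'y': 2, 'z': 33, 'total': 52}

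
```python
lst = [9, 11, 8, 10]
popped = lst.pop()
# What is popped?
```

10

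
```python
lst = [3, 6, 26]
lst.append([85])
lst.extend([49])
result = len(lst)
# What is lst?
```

After line 1: lst = [3, 6, 26]
After line 2 (append adds [85] as single element): lst = [3, 6, 26, [85]]
After line 3 (extend unpacks [49], adds 49): lst = [3, 6, 26, [85], 49]
After line 4: result = len(lst) = 5

[3, 6, 26, [85], 49]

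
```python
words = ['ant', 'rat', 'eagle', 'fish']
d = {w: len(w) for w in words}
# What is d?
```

{'ant': 3, 'rat': 3, 'eagle': 5, 'fish': 4}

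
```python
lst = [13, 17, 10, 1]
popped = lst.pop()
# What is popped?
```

1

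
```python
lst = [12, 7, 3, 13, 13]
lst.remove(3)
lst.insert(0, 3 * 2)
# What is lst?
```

After line 1: lst = [12, 7, 3, 13, 13]
After line 2 (remove first 3): lst = [12, 7, 13, 13]
After line 3 (insert 6 at index 0): lst = [6, 12, 7, 13, 13]

[6, 12, 7, 13, 13]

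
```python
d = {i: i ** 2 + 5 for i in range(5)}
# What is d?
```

{0: 5, 1: 6, 2: 9, 3: 14, 4: 21}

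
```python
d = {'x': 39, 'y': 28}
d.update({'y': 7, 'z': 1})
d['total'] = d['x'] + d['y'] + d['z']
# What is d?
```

After line 1: d = {'x': 39, 'y': 28}
After line 2 (y overwritten, z added): d = {'x': 39, 'y': 7, 'z': 1}
After line 3 (total = 39 + 7 + 1 = 47): d = {'x': 39, 'y': 7, 'z': 1, 'total': 47}

{'x': 39, 'y': 7, 'z': 1, 'total': 47}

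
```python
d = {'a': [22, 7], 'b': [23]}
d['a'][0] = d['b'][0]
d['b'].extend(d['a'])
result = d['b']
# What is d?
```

After line 1: d = {'a': [22, 7], 'b': [23]}
After line 2 (a[0] = b[0] = 23): d = {'a': [23, 7], 'b': [23]}
After line 3 (b.extend(a) appends [23, 7]): d = {'a': [23, 7], 'b': [23, 23, 7]}
After line 4: result = d['b'] = [23, 23, 7]

{'a': [23, 7], 'b': [23, 23, 7]}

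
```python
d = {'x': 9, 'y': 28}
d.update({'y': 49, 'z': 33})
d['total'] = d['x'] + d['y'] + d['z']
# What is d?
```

After line 1: d = {'x': 9, 'y': 28}
After line 2 (y overwritten, z added): d = {'x': 9, 'y': 49, 'z': 33}
After line 3 (total = 9 + 49 + 33 = 91): d = {'x': 9, 'y': 49, 'z': 33, 'total': 91}

{'x': 9, 'y': 49, 'z': 33, 'total': 91}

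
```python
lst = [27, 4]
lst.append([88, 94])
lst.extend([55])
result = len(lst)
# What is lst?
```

After line 1: lst = [27, 4]
After line 2 (append adds [88, 94] as single element): lst = [27, 4, [88, 94]]
After line 3 (extend unpacks [55], adds 55): lst = [27, 4, [88, 94], 55]
After line 4: result = len(lst) = 4

[27, 4, [88, 94], 55]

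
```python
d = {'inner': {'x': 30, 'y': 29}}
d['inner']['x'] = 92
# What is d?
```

After line 1: d = {'inner': {'x': 30, 'y': 29}}
After line 2 (inner x overwritten): d = {'inner': {'x': 92, 'y': 29}}

{'inner': {'x': 92, 'y': 29}}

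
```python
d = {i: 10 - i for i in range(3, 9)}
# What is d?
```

{3: 7, 4: 6, 5: 5, 6: 4, 7: 3, 8: 2}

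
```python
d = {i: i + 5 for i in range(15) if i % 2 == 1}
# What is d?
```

{1: 6, 3: 8, 5: 10, 7: 12, 9: 14, 11: 16, 13: 18}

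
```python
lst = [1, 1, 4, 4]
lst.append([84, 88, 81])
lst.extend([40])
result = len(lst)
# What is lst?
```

After line 1: lst = [1, 1, 4, 4]
After line 2 (append adds [84, 88, 81] as single element): lst = [1, 1, 4, 4, [84, 88, 81]]
After line 3 (extend unpacks [40], adds 40): lst = [1, 1, 4, 4, [84, 88, 81], 40]
After line 4: result = len(lst) = 6

[1, 1, 4, 4, [84, 88, 81], 40]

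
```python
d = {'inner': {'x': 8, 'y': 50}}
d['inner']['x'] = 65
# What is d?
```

After line 1: d = {'inner': {'x': 8, 'y': 50}}
After line 2 (inner x overwritten): d = {'inner': {'x': 65, 'y': 50}}

{'inner': {'x': 65, 'y': 50}}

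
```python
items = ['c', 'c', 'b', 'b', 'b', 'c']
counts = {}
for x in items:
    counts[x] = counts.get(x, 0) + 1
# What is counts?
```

Initial: counts = {}, items = ['c', 'c', 'b', 'b', 'b', 'c']
See 'c': counts = {'c': 1}
See 'c': counts = {'c': 2}
See 'b': counts = {'c': 2, 'b': 1}
See 'b': counts = {'c': 2, 'b': 2}
See 'b': counts = {'c': 2, 'b': 3}
See 'c': counts = {'c': 3, 'b': 3}

{'c': 3, 'b': 3}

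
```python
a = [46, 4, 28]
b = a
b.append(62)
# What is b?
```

After line 1: a = [46, 4, 28]
After line 2 (b = a is an alias, same object): a = [46, 4, 28], b = [46, 4, 28]
After line 3 (b.append mutates the shared list): a = [46, 4, 28, 62], b = [46, 4, 28, 62]

[46, 4, 28, 62]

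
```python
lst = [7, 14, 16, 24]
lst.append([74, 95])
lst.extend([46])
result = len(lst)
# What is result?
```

After line 1: lst = [7, 14, 16, 24]
After line 2 (append adds [74, 95] as single element): lst = [7, 14, 16, 24, [74, 95]]
After line 3 (extend unpacks [46], adds 46): lst = [7, 14, 16, 24, [74, 95], 46]
After line 4: result = len(lst) = 6

6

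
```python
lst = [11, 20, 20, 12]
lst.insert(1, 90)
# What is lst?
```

[11, 90, 20, 20, 12]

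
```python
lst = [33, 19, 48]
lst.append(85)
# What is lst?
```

[33, 19, 48, 85]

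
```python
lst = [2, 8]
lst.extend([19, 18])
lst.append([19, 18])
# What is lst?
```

After line 1: lst = [2, 8]
After line 2 (extend unpacks [19, 18]): lst = [2, 8, 19, 18]
After line 3 (append adds [19, 18] as single element): lst = [2, 8, 19, 18, [19, 18]]

[2, 8, 19, 18, [19, 18]]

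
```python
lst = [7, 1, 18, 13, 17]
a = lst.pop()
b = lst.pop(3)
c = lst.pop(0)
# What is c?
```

After line 1: lst = [7, 1, 18, 13, 17]
After line 2 (pop() -> a = 17): lst = [7, 1, 18, 13]
After line 3 (pop(3) -> b = 13): lst = [7, 1, 18]
After line 4 (pop(0) -> c = 7): lst = [1, 18]

7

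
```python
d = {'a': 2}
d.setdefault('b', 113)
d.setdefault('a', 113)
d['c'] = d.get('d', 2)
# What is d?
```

After line 1: d = {'a': 2}
After line 2 (setdefault adds 'b'=113): d = {'a': 2, 'b': 113}
After line 3 (setdefault 'a' no-op, already exists): d = {'a': 2, 'b': 113}
After line 4 (get('d', 2) returns default since 'd' not in d): d = {'a': 2, 'b': 113, 'c': 2}

{'a': 2, 'b': 113, 'c': 2}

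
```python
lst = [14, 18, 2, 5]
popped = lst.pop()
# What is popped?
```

5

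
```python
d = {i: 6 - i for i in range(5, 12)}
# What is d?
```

{5: 1, 6: 0, 7: -1, 8: -2, 9: -3, 10: -4, 11: -5}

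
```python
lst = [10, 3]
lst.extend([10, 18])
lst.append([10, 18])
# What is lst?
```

After line 1: lst = [10, 3]
After line 2 (extend unpacks [10, 18]): lst = [10, 3, 10, 18]
After line 3 (append adds [10, 18] as single element): lst = [10, 3, 10, 18, [10, 18]]

[10, 3, 10, 18, [10, 18]]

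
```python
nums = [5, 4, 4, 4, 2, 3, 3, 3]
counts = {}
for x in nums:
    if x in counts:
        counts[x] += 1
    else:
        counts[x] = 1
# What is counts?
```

Initial: counts = {}, nums = [5, 4, 4, 4, 2, 3, 3, 3]
See 5: counts = {5: 1}
See 4: counts = {5: 1, 4: 1}
See 4: counts = {5: 1, 4: 2}
See 4: counts = {5: 1, 4: 3}
See 2: counts = {5: 1, 4: 3, 2: 1}
See 3: counts = {5: 1, 4: 3, 2: 1, 3: 1}
See 3: counts = {5: 1, 4: 3, 2: 1, 3: 2}
See 3: counts = {5: 1, 4: 3, 2: 1, 3: 3}

{5: 1, 4: 3, 2: 1, 3: 3}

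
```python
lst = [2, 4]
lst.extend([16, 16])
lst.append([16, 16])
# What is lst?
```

After line 1: lst = [2, 4]
After line 2 (extend unpacks [16, 16]): lst = [2, 4, 16, 16]
After line 3 (append adds [16, 16] as single element): lst = [2, 4, 16, 16, [16, 16]]

[2, 4, 16, 16, [16, 16]]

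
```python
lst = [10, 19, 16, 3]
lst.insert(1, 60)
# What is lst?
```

[10, 60, 19, 16, 3]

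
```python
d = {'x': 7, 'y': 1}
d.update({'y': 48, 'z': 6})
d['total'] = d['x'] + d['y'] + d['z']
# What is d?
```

After line 1: d = {'x': 7, 'y': 1}
After line 2 (y overwritten, z added): d = {'x': 7, 'y': 48, 'z': 6}
After line 3 (total = 7 + 48 + 6 = 61): d = {'x': 7, 'y': 48, 'z': 6, 'total': 61}

{'x': 7, 'y': 48, 'z': 6, 'total': 61}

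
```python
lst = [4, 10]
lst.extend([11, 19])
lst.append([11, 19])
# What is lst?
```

After line 1: lst = [4, 10]
After line 2 (extend unpacks [11, 19]): lst = [4, 10, 11, 19]
After line 3 (append adds [11, 19] as single element): lst = [4, 10, 11, 19, [11, 19]]

[4, 10, 11, 19, [11, 19]]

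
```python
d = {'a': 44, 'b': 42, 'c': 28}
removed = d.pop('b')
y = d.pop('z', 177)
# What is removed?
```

After line 1: d = {'a': 44, 'b': 42, 'c': 28}
After line 2 (pop 'b' returns 42): d = {'a': 44, 'c': 28}, removed = 42
After line 3 (pop 'z' missing, returns default 177): d = {'a': 44, 'c': 28}, y = 177

42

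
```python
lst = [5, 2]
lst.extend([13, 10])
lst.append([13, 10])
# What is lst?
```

After line 1: lst = [5, 2]
After line 2 (extend unpacks [13, 10]): lst = [5, 2, 13, 10]
After line 3 (append adds [13, 10] as single element): lst = [5, 2, 13, 10, [13, 10]]

[5, 2, 13, 10, [13, 10]]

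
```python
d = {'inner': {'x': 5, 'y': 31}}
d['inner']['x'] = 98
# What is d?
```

After line 1: d = {'inner': {'x': 5, 'y': 31}}
After line 2 (inner x overwritten): d = {'inner': {'x': 98, 'y': 31}}

{'inner': {'x': 98, 'y': 31}}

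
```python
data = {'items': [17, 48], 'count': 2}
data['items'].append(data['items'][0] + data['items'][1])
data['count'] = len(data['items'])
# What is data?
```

After line 1: data = {'items': [17, 48], 'count': 2}
After line 2 (append 17 + 48 = 65): data = {'items': [17, 48, 65], 'count': 2}
After line 3 (count = len(items) = 3): data = {'items': [17, 48, 65], 'count': 3}

{'items': [17, 48, 65], 'count': 3}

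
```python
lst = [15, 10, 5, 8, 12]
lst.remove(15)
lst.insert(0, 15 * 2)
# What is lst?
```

After line 1: lst = [15, 10, 5, 8, 12]
After line 2 (remove first 15): lst = [10, 5, 8, 12]
After line 3 (insert 30 at index 0): lst = [30, 10, 5, 8, 12]

[30, 10, 5, 8, 12]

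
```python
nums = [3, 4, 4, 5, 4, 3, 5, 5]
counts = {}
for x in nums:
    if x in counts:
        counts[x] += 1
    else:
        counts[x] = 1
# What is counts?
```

Initial: counts = {}, nums = [3, 4, 4, 5, 4, 3, 5, 5]
See 3: counts = {3: 1}
See 4: counts = {3: 1, 4: 1}
See 4: counts = {3: 1, 4: 2}
See 5: counts = {3: 1, 4: 2, 5: 1}
See 4: counts = {3: 1, 4: 3, 5: 1}
See 3: counts = {3: 2, 4: 3, 5: 1}
See 5: counts = {3: 2, 4: 3, 5: 2}
See 5: counts = {3: 2, 4: 3, 5: 3}

{3: 2, 4: 3, 5: 3}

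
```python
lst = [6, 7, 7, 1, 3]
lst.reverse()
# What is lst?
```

[3, 1, 7, 7, 6]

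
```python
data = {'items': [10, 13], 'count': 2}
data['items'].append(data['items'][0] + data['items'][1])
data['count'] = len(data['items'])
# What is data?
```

After line 1: data = {'items': [10, 13], 'count': 2}
After line 2 (append 10 + 13 = 23): data = {'items': [10, 13, 23], 'count': 2}
After line 3 (count = len(items) = 3): data = {'items': [10, 13, 23], 'count': 3}

{'items': [10, 13, 23], 'count': 3}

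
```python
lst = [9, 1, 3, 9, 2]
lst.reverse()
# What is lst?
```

[2, 9, 3, 1, 9]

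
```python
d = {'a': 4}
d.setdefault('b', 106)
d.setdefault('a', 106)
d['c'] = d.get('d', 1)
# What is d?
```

After line 1: d = {'a': 4}
After line 2 (setdefault adds 'b'=106): d = {'a': 4, 'b': 106}
After line 3 (setdefault 'a' no-op, already exists): d = {'a': 4, 'b': 106}
After line 4 (get('d', 1) returns default since 'd' not in d): d = {'a': 4, 'b': 106, 'c': 1}

{'a': 4, 'b': 106, 'c': 1}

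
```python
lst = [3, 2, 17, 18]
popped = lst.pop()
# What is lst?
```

[3, 2, 17]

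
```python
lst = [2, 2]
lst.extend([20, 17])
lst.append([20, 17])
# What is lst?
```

After line 1: lst = [2, 2]
After line 2 (extend unpacks [20, 17]): lst = [2, 2, 20, 17]
After line 3 (append adds [20, 17] as single element): lst = [2, 2, 20, 17, [20, 17]]

[2, 2, 20, 17, [20, 17]]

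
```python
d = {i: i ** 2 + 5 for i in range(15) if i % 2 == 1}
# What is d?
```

{1: 6, 3: 14, 5: 30, 7: 54, 9: 86, 11: 126, 13: 174}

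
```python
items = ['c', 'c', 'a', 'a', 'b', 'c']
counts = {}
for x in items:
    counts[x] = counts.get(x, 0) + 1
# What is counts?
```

Initial: counts = {}, items = ['c', 'c', 'a', 'a', 'b', 'c']
See 'c': counts = {'c': 1}
See 'c': counts = {'c': 2}
See 'a': counts = {'c': 2, 'a': 1}
See 'a': counts = {'c': 2, 'a': 2}
See 'b': counts = {'c': 2, 'a': 2, 'b': 1}
See 'c': counts = {'c': 3, 'a': 2, 'b': 1}

{'c': 3, 'a': 2, 'b': 1}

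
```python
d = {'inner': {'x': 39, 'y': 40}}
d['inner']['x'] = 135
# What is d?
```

After line 1: d = {'inner': {'x': 39, 'y': 40}}
After line 2 (inner x overwritten): d = {'inner': {'x': 135, 'y': 40}}

{'inner': {'x': 135, 'y': 40}}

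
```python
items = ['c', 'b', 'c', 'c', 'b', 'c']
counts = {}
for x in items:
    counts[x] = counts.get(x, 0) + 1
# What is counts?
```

Initial: counts = {}, items = ['c', 'b', 'c', 'c', 'b', 'c']
See 'c': counts = {'c': 1}
See 'b': counts = {'c': 1, 'b': 1}
See 'c': counts = {'c': 2, 'b': 1}
See 'c': counts = {'c': 3, 'b': 1}
See 'b': counts = {'c': 3, 'b': 2}
See 'c': counts = {'c': 4, 'b': 2}

{'c': 4, 'b': 2}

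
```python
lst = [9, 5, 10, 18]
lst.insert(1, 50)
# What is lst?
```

[9, 50, 5, 10, 18]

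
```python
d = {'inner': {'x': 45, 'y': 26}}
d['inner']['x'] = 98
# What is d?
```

After line 1: d = {'inner': {'x': 45, 'y': 26}}
After line 2 (inner x overwritten): d = {'inner': {'x': 98, 'y': 26}}

{'inner': {'x': 98, 'y': 26}}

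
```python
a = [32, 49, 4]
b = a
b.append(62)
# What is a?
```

After line 1: a = [32, 49, 4]
After line 2 (b = a is an alias, same object): a = [32, 49, 4], b = [32, 49, 4]
After line 3 (b.append mutates the shared list): a = [32, 49, 4, 62], b = [32, 49, 4, 62]

[32, 49, 4, 62]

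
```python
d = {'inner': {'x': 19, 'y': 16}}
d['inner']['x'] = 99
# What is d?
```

After line 1: d = {'inner': {'x': 19, 'y': 16}}
After line 2 (inner x overwritten): d = {'inner': {'x': 99, 'y': 16}}

{'inner': {'x': 99, 'y': 16}}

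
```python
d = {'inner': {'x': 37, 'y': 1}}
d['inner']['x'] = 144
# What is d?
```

After line 1: d = {'inner': {'x': 37, 'y': 1}}
After line 2 (inner x overwritten): d = {'inner': {'x': 144, 'y': 1}}

{'inner': {'x': 144, 'y': 1}}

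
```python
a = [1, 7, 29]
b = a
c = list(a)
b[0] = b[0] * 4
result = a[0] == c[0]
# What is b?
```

After line 1: a = [1, 7, 29]
After line 2 (b = a, alias): a = [1, 7, 29], b = [1, 7, 29]
After line 3 (c = list(a) is a copy, new object): c = [1, 7, 29]
After line 4 (b[0] = 1 * 4 = 4; mutates shared a/b): a = b = [4, 7, 29], c = [1, 7, 29]
After line 5 (a[0] = 4, c[0] = 1; result = False)

[4, 7, 29]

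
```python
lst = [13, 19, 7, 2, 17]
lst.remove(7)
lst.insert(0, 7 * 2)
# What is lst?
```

After line 1: lst = [13, 19, 7, 2, 17]
After line 2 (remove first 7): lst = [13, 19, 2, 17]
After line 3 (insert 14 at index 0): lst = [14, 13, 19, 2, 17]

[14, 13, 19, 2, 17]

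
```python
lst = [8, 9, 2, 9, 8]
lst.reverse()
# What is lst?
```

[8, 9, 2, 9, 8]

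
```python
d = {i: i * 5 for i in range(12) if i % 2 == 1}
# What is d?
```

{1: 5, 3: 15, 5: 25, 7: 35, 9: 45, 11: 55}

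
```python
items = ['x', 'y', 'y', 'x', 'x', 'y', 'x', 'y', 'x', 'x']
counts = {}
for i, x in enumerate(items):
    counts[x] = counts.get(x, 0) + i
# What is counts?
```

Initial: counts = {}, items = ['x', 'y', 'y', 'x', 'x', 'y', 'x', 'y', 'x', 'x']
i=0, x='x': counts = {'x': 0}
i=1, x='y': counts = {'x': 0, 'y': 1}
i=2, x='y': counts = {'x': 0, 'y': 3}
i=3, x='x': counts = {'x': 3, 'y': 3}
i=4, x='x': counts = {'x': 7, 'y': 3}
i=5, x='y': counts = {'x': 7, 'y': 8}
i=6, x='x': counts = {'x': 13, 'y': 8}
i=7, x='y': counts = {'x': 13, 'y': 15}
i=8, x='x': counts = {'x': 21, 'y': 15}
i=9, x='x': counts = {'x': 30, 'y': 15}

{'x': 30, 'y': 15}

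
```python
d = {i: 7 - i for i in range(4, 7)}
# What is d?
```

{4: 3, 5: 2, 6: 1}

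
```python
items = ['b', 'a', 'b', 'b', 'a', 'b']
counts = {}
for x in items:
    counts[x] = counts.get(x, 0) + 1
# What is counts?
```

Initial: counts = {}, items = ['b', 'a', 'b', 'b', 'a', 'b']
See 'b': counts = {'b': 1}
See 'a': counts = {'b': 1, 'a': 1}
See 'b': counts = {'b': 2, 'a': 1}
See 'b': counts = {'b': 3, 'a': 1}
See 'a': counts = {'b': 3, 'a': 2}
See 'b': counts = {'b': 4, 'a': 2}

{'b': 4, 'a': 2}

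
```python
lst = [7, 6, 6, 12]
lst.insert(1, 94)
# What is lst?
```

[7, 94, 6, 6, 12]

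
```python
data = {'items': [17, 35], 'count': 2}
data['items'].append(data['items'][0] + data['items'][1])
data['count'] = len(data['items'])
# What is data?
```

After line 1: data = {'items': [17, 35], 'count': 2}
After line 2 (append 17 + 35 = 52): data = {'items': [17, 35, 52], 'count': 2}
After line 3 (count = len(items) = 3): data = {'items': [17, 35, 52], 'count': 3}

{'items': [17, 35, 52], 'count': 3}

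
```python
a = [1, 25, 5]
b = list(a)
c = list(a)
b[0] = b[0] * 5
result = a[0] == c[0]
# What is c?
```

After line 1: a = [1, 25, 5]
After line 2 (b = list(a), copy): a = [1, 25, 5], b = [1, 25, 5]
After line 3 (c = list(a) is a copy, new object): c = [1, 25, 5]
After line 4 (b[0] = 1 * 5 = 5; only b mutates (copy)): a = [1, 25, 5], b = [5, 25, 5], c = [1, 25, 5]
After line 5 (a[0] = 1, c[0] = 1; result = True)

[1, 25, 5]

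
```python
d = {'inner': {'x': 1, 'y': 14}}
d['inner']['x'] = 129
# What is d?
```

After line 1: d = {'inner': {'x': 1, 'y': 14}}
After line 2 (inner x overwritten): d = {'inner': {'x': 129, 'y': 14}}

{'inner': {'x': 129, 'y': 14}}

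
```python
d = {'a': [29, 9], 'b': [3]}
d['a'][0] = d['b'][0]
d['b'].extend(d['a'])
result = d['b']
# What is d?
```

After line 1: d = {'a': [29, 9], 'b': [3]}
After line 2 (a[0] = b[0] = 3): d = {'a': [3, 9], 'b': [3]}
After line 3 (b.extend(a) appends [3, 9]): d = {'a': [3, 9], 'b': [3, 3, 9]}
After line 4: result = d['b'] = [3, 3, 9]

{'a': [3, 9], 'b': [3, 3, 9]}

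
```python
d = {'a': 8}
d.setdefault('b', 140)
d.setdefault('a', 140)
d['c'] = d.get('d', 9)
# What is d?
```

After line 1: d = {'a': 8}
After line 2 (setdefault adds 'b'=140): d = {'a': 8, 'b': 140}
After line 3 (setdefault 'a' no-op, already exists): d = {'a': 8, 'b': 140}
After line 4 (get('d', 9) returns default since 'd' not in d): d = {'a': 8, 'b': 140, 'c': 9}

{'a': 8, 'b': 140, 'c': 9}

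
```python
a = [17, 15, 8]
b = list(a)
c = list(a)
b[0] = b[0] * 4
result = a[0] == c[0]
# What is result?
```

After line 1: a = [17, 15, 8]
After line 2 (b = list(a), copy): a = [17, 15, 8], b = [17, 15, 8]
After line 3 (c = list(a) is a copy, new object): c = [17, 15, 8]
After line 4 (b[0] = 17 * 4 = 68; only b mutates (copy)): a = [17, 15, 8], b = [68, 15, 8], c = [17, 15, 8]
After line 5 (a[0] = 17, c[0] = 17; result = True)

True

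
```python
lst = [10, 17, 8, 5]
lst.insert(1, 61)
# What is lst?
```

[10, 61, 17, 8, 5]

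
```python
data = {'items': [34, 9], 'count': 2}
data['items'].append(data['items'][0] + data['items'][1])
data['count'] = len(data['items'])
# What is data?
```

After line 1: data = {'items': [34, 9], 'count': 2}
After line 2 (append 34 + 9 = 43): data = {'items': [34, 9, 43], 'count': 2}
After line 3 (count = len(items) = 3): data = {'items': [34, 9, 43], 'count': 3}

{'items': [34, 9, 43], 'count': 3}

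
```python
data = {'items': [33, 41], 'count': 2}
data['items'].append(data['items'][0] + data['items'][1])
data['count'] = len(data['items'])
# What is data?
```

After line 1: data = {'items': [33, 41], 'count': 2}
After line 2 (append 33 + 41 = 74): data = {'items': [33, 41, 74], 'count': 2}
After line 3 (count = len(items) = 3): data = {'items': [33, 41, 74], 'count': 3}

{'items': [33, 41, 74], 'count': 3}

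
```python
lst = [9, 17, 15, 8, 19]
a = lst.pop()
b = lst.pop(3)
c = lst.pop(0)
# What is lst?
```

After line 1: lst = [9, 17, 15, 8, 19]
After line 2 (pop() -> a = 19): lst = [9, 17, 15, 8]
After line 3 (pop(3) -> b = 8): lst = [9, 17, 15]
After line 4 (pop(0) -> c = 9): lst = [17, 15]

[17, 15]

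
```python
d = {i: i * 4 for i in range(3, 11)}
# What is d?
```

{3: 12, 4: 16, 5: 20, 6: 24, 7: 28, 8: 32, 9: 36, 10: 40}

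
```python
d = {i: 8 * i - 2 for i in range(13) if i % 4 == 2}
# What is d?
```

{2: 14, 6: 46, 10: 78}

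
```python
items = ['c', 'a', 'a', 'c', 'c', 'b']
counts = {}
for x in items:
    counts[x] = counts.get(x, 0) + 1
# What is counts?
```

Initial: counts = {}, items = ['c', 'a', 'a', 'c', 'c', 'b']
See 'c': counts = {'c': 1}
See 'a': counts = {'c': 1, 'a': 1}
See 'a': counts = {'c': 1, 'a': 2}
See 'c': counts = {'c': 2, 'a': 2}
See 'c': counts = {'c': 3, 'a': 2}
See 'b': counts = {'c': 3, 'a': 2, 'b': 1}

{'c': 3, 'a': 2, 'b': 1}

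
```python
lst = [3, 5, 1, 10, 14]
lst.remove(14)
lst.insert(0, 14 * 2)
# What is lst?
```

After line 1: lst = [3, 5, 1, 10, 14]
After line 2 (remove first 14): lst = [3, 5, 1, 10]
After line 3 (insert 28 at index 0): lst = [28, 3, 5, 1, 10]

[28, 3, 5, 1, 10]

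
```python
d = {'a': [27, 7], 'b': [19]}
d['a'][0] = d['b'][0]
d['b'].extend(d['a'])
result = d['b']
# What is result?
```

After line 1: d = {'a': [27, 7], 'b': [19]}
After line 2 (a[0] = b[0] = 19): d = {'a': [19, 7], 'b': [19]}
After line 3 (b.extend(a) appends [19, 7]): d = {'a': [19, 7], 'b': [19, 19, 7]}
After line 4: result = d['b'] = [19, 19, 7]

[19, 19, 7]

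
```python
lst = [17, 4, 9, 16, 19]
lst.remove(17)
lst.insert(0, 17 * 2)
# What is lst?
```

After line 1: lst = [17, 4, 9, 16, 19]
After line 2 (remove first 17): lst = [4, 9, 16, 19]
After line 3 (insert 34 at index 0): lst = [34, 4, 9, 16, 19]

[34, 4, 9, 16, 19]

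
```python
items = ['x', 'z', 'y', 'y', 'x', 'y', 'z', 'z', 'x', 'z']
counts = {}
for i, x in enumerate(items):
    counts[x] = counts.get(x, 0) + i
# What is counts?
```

Initial: counts = {}, items = ['x', 'z', 'y', 'y', 'x', 'y', 'z', 'z', 'x', 'z']
i=0, x='x': counts = {'x': 0}
i=1, x='z': counts = {'x': 0, 'z': 1}
i=2, x='y': counts = {'x': 0, 'z': 1, 'y': 2}
i=3, x='y': counts = {'x': 0, 'z': 1, 'y': 5}
i=4, x='x': counts = {'x': 4, 'z': 1, 'y': 5}
i=5, x='y': counts = {'x': 4, 'z': 1, 'y': 10}
i=6, x='z': counts = {'x': 4, 'z': 7, 'y': 10}
i=7, x='z': counts = {'x': 4, 'z': 14, 'y': 10}
i=8, x='x': counts = {'x': 12, 'z': 14, 'y': 10}
i=9, x='z': counts = {'x': 12, 'z': 23, 'y': 10}

{'x': 12, 'z': 23, 'y': 10}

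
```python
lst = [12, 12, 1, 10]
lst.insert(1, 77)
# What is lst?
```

[12, 77, 12, 1, 10]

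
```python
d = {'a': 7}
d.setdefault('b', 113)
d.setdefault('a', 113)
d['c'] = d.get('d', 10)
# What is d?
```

After line 1: d = {'a': 7}
After line 2 (setdefault adds 'b'=113): d = {'a': 7, 'b': 113}
After line 3 (setdefault 'a' no-op, already exists): d = {'a': 7, 'b': 113}
After line 4 (get('d', 10) returns default since 'd' not in d): d = {'a': 7, 'b': 113, 'c': 10}

{'a': 7, 'b': 113, 'c': 10}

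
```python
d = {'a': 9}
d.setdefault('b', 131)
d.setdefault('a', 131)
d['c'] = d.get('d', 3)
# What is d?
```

After line 1: d = {'a': 9}
After line 2 (setdefault adds 'b'=131): d = {'a': 9, 'b': 131}
After line 3 (setdefault 'a' no-op, already exists): d = {'a': 9, 'b': 131}
After line 4 (get('d', 3) returns default since 'd' not in d): d = {'a': 9, 'b': 131, 'c': 3}

{'a': 9, 'b': 131, 'c': 3}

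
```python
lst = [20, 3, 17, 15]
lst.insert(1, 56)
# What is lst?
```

[20, 56, 3, 17, 15]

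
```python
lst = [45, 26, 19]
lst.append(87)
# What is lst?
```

[45, 26, 19, 87]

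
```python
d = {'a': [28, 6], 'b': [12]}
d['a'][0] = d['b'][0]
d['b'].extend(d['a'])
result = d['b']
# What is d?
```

After line 1: d = {'a': [28, 6], 'b': [12]}
After line 2 (a[0] = b[0] = 12): d = {'a': [12, 6], 'b': [12]}
After line 3 (b.extend(a) appends [12, 6]): d = {'a': [12, 6], 'b': [12, 12, 6]}
After line 4: result = d['b'] = [12, 12, 6]

{'a': [12, 6], 'b': [12, 12, 6]}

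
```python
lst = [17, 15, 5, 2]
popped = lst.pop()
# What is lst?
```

[17, 15, 5]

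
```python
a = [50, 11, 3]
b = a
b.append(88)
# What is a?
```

After line 1: a = [50, 11, 3]
After line 2 (b = a is an alias, same object): a = [50, 11, 3], b = [50, 11, 3]
After line 3 (b.append mutates the shared list): a = [50, 11, 3, 88], b = [50, 11, 3, 88]

[50, 11, 3, 88]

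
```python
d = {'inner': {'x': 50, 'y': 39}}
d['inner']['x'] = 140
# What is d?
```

After line 1: d = {'inner': {'x': 50, 'y': 39}}
After line 2 (inner x overwritten): d = {'inner': {'x': 140, 'y': 39}}

{'inner': {'x': 140, 'y': 39}}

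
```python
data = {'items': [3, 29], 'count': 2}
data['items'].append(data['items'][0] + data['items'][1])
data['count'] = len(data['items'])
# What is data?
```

After line 1: data = {'items': [3, 29], 'count': 2}
After line 2 (append 3 + 29 = 32): data = {'items': [3, 29, 32], 'count': 2}
After line 3 (count = len(items) = 3): data = {'items': [3, 29, 32], 'count': 3}

{'items': [3, 29, 32], 'count': 3}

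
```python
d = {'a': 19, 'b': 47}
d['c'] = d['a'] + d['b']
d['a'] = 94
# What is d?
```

After line 1: d = {'a': 19, 'b': 47}
After line 2 (d['c'] = 19 + 47): d = {'a': 19, 'b': 47, 'c': 66}
After line 3: d = {'a': 94, 'b': 47, 'c': 66}

{'a': 94, 'b': 47, 'c': 66}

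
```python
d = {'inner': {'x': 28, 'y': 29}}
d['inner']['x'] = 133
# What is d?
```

After line 1: d = {'inner': {'x': 28, 'y': 29}}
After line 2 (inner x overwritten): d = {'inner': {'x': 133, 'y': 29}}

{'inner': {'x': 133, 'y': 29}}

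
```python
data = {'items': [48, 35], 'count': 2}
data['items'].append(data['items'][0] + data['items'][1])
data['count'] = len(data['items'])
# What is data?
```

After line 1: data = {'items': [48, 35], 'count': 2}
After line 2 (append 48 + 35 = 83): data = {'items': [48, 35, 83], 'count': 2}
After line 3 (count = len(items) = 3): data = {'items': [48, 35, 83], 'count': 3}

{'items': [48, 35, 83], 'count': 3}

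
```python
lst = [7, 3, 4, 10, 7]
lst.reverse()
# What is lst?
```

[7, 10, 4, 3, 7]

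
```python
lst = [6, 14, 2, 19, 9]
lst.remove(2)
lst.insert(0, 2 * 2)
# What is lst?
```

After line 1: lst = [6, 14, 2, 19, 9]
After line 2 (remove first 2): lst = [6, 14, 19, 9]
After line 3 (insert 4 at index 0): lst = [4, 6, 14, 19, 9]

[4, 6, 14, 19, 9]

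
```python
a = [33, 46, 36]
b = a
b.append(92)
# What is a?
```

After line 1: a = [33, 46, 36]
After line 2 (b = a is an alias, same object): a = [33, 46, 36], b = [33, 46, 36]
After line 3 (b.append mutates the shared list): a = [33, 46, 36, 92], b = [33, 46, 36, 92]

[33, 46, 36, 92]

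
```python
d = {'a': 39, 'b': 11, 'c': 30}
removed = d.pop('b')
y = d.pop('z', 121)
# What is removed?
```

After line 1: d = {'a': 39, 'b': 11, 'c': 30}
After line 2 (pop 'b' returns 11): d = {'a': 39, 'c': 30}, removed = 11
After line 3 (pop 'z' missing, returns default 121): d = {'a': 39, 'c': 30}, y = 121

11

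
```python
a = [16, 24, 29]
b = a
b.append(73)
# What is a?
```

After line 1: a = [16, 24, 29]
After line 2 (b = a is an alias, same object): a = [16, 24, 29], b = [16, 24, 29]
After line 3 (b.append mutates the shared list): a = [16, 24, 29, 73], b = [16, 24, 29, 73]

[16, 24, 29, 73]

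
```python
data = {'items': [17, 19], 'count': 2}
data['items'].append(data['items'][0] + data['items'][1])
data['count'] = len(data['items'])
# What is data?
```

After line 1: data = {'items': [17, 19], 'count': 2}
After line 2 (append 17 + 19 = 36): data = {'items': [17, 19, 36], 'count': 2}
After line 3 (count = len(items) = 3): data = {'items': [17, 19, 36], 'count': 3}

{'items': [17, 19, 36], 'count': 3}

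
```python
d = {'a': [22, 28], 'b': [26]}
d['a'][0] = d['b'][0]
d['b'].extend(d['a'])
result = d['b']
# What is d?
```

After line 1: d = {'a': [22, 28], 'b': [26]}
After line 2 (a[0] = b[0] = 26): d = {'a': [26, 28], 'b': [26]}
After line 3 (b.extend(a) appends [26, 28]): d = {'a': [26, 28], 'b': [26, 26, 28]}
After line 4: result = d['b'] = [26, 26, 28]

{'a': [26, 28], 'b': [26, 26, 28]}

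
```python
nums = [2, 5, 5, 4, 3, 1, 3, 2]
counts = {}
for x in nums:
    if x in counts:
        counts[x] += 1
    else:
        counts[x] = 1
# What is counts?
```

Initial: counts = {}, nums = [2, 5, 5, 4, 3, 1, 3, 2]
See 2: counts = {2: 1}
See 5: counts = {2: 1, 5: 1}
See 5: counts = {2: 1, 5: 2}
See 4: counts = {2: 1, 5: 2, 4: 1}
See 3: counts = {2: 1, 5: 2, 4: 1, 3: 1}
See 1: counts = {2: 1, 5: 2, 4: 1, 3: 1, 1: 1}
See 3: counts = {2: 1, 5: 2, 4: 1, 3: 2, 1: 1}
See 2: counts = {2: 2, 5: 2, 4: 1, 3: 2, 1: 1}

{2: 2, 5: 2, 4: 1, 3: 2, 1: 1}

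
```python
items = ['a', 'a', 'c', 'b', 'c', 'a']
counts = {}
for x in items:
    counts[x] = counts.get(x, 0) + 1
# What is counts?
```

Initial: counts = {}, items = ['a', 'a', 'c', 'b', 'c', 'a']
See 'a': counts = {'a': 1}
See 'a': counts = {'a': 2}
See 'c': counts = {'a': 2, 'c': 1}
See 'b': counts = {'a': 2, 'c': 1, 'b': 1}
See 'c': counts = {'a': 2, 'c': 2, 'b': 1}
See 'a': counts = {'a': 3, 'c': 2, 'b': 1}

{'a': 3, 'c': 2, 'b': 1}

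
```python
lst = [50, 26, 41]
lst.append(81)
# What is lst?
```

[50, 26, 41, 81]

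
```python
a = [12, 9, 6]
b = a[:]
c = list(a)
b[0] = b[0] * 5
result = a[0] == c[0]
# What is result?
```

After line 1: a = [12, 9, 6]
After line 2 (b = a[:], copy): a = [12, 9, 6], b = [12, 9, 6]
After line 3 (c = list(a) is a copy, new object): c = [12, 9, 6]
After line 4 (b[0] = 12 * 5 = 60; only b mutates (copy)): a = [12, 9, 6], b = [60, 9, 6], c = [12, 9, 6]
After line 5 (a[0] = 12, c[0] = 12; result = True)

True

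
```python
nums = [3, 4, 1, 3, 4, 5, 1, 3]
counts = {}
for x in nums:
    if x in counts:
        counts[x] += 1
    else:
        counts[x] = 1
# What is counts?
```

Initial: counts = {}, nums = [3, 4, 1, 3, 4, 5, 1, 3]
See 3: counts = {3: 1}
See 4: counts = {3: 1, 4: 1}
See 1: counts = {3: 1, 4: 1, 1: 1}
See 3: counts = {3: 2, 4: 1, 1: 1}
See 4: counts = {3: 2, 4: 2, 1: 1}
See 5: counts = {3: 2, 4: 2, 1: 1, 5: 1}
See 1: counts = {3: 2, 4: 2, 1: 2, 5: 1}
See 3: counts = {3: 3, 4: 2, 1: 2, 5: 1}

{3: 3, 4: 2, 1: 2, 5: 1}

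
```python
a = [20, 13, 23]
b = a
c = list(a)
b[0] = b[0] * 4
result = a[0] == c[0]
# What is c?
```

After line 1: a = [20, 13, 23]
After line 2 (b = a, alias): a = [20, 13, 23], b = [20, 13, 23]
After line 3 (c = list(a) is a copy, new object): c = [20, 13, 23]
After line 4 (b[0] = 20 * 4 = 80; mutates shared a/b): a = b = [80, 13, 23], c = [20, 13, 23]
After line 5 (a[0] = 80, c[0] = 20; result = False)

[20, 13, 23]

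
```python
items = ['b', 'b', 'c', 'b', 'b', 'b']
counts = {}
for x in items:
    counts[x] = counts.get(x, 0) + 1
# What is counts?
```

Initial: counts = {}, items = ['b', 'b', 'c', 'b', 'b', 'b']
See 'b': counts = {'b': 1}
See 'b': counts = {'b': 2}
See 'c': counts = {'b': 2, 'c': 1}
See 'b': counts = {'b': 3, 'c': 1}
See 'b': counts = {'b': 4, 'c': 1}
See 'b': counts = {'b': 5, 'c': 1}

{'b': 5, 'c': 1}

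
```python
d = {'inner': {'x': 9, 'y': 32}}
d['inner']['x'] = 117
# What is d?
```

After line 1: d = {'inner': {'x': 9, 'y': 32}}
After line 2 (inner x overwritten): d = {'inner': {'x': 117, 'y': 32}}

{'inner': {'x': 117, 'y': 32}}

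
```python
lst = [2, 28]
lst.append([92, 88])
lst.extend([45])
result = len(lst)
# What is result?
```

After line 1: lst = [2, 28]
After line 2 (append adds [92, 88] as single element): lst = [2, 28, [92, 88]]
After line 3 (extend unpacks [45], adds 45): lst = [2, 28, [92, 88], 45]
After line 4: result = len(lst) = 4

4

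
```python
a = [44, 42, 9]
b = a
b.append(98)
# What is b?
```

After line 1: a = [44, 42, 9]
After line 2 (b = a is an alias, same object): a = [44, 42, 9], b = [44, 42, 9]
After line 3 (b.append mutates the shared list): a = [44, 42, 9, 98], b = [44, 42, 9, 98]

[44, 42, 9, 98]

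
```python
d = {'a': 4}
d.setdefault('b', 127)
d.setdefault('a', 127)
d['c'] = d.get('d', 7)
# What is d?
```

After line 1: d = {'a': 4}
After line 2 (setdefault adds 'b'=127): d = {'a': 4, 'b': 127}
After line 3 (setdefault 'a' no-op, already exists): d = {'a': 4, 'b': 127}
After line 4 (get('d', 7) returns default since 'd' not in d): d = {'a': 4, 'b': 127, 'c': 7}

{'a': 4, 'b': 127, 'c': 7}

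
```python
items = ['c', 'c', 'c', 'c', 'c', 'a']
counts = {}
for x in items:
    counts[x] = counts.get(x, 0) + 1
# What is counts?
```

Initial: counts = {}, items = ['c', 'c', 'c', 'c', 'c', 'a']
See 'c': counts = {'c': 1}
See 'c': counts = {'c': 2}
See 'c': counts = {'c': 3}
See 'c': counts = {'c': 4}
See 'c': counts = {'c': 5}
See 'a': counts = {'c': 5, 'a': 1}

{'c': 5, 'a': 1}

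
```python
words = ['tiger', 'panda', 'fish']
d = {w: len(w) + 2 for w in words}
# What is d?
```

{'tiger': 7, 'panda': 7, 'fish': 6}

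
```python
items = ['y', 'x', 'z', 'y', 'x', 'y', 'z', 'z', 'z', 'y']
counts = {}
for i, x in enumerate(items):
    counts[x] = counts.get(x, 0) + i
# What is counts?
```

Initial: counts = {}, items = ['y', 'x', 'z', 'y', 'x', 'y', 'z', 'z', 'z', 'y']
i=0, x='y': counts = {'y': 0}
i=1, x='x': counts = {'y': 0, 'x': 1}
i=2, x='z': counts = {'y': 0, 'x': 1, 'z': 2}
i=3, x='y': counts = {'y': 3, 'x': 1, 'z': 2}
i=4, x='x': counts = {'y': 3, 'x': 5, 'z': 2}
i=5, x='y': counts = {'y': 8, 'x': 5, 'z': 2}
i=6, x='z': counts = {'y': 8, 'x': 5, 'z': 8}
i=7, x='z': counts = {'y': 8, 'x': 5, 'z': 15}
i=8, x='z': counts = {'y': 8, 'x': 5, 'z': 23}
i=9, x='y': counts = {'y': 17, 'x': 5, 'z': 23}

{'y': 17, 'x': 5, 'z': 23}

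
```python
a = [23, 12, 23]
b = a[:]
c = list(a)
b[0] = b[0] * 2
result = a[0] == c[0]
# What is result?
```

After line 1: a = [23, 12, 23]
After line 2 (b = a[:], copy): a = [23, 12, 23], b = [23, 12, 23]
After line 3 (c = list(a) is a copy, new object): c = [23, 12, 23]
After line 4 (b[0] = 23 * 2 = 46; only b mutates (copy)): a = [23, 12, 23], b = [46, 12, 23], c = [23, 12, 23]
After line 5 (a[0] = 23, c[0] = 23; result = True)

True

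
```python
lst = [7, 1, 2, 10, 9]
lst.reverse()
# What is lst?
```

[9, 10, 2, 1, 7]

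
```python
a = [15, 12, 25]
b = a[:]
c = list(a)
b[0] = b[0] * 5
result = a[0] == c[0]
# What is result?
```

After line 1: a = [15, 12, 25]
After line 2 (b = a[:], copy): a = [15, 12, 25], b = [15, 12, 25]
After line 3 (c = list(a) is a copy, new object): c = [15, 12, 25]
After line 4 (b[0] = 15 * 5 = 75; only b mutates (copy)): a = [15, 12, 25], b = [75, 12, 25], c = [15, 12, 25]
After line 5 (a[0] = 15, c[0] = 15; result = True)

True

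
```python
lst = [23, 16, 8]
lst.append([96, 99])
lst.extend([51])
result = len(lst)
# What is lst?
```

After line 1: lst = [23, 16, 8]
After line 2 (append adds [96, 99] as single element): lst = [23, 16, 8, [96, 99]]
After line 3 (extend unpacks [51], adds 51): lst = [23, 16, 8, [96, 99], 51]
After line 4: result = len(lst) = 5

[23, 16, 8, [96, 99], 51]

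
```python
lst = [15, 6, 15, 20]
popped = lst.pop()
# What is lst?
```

[15, 6, 15]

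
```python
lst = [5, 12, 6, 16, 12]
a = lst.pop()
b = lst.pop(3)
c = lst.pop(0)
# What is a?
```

After line 1: lst = [5, 12, 6, 16, 12]
After line 2 (pop() -> a = 12): lst = [5, 12, 6, 16]
After line 3 (pop(3) -> b = 16): lst = [5, 12, 6]
After line 4 (pop(0) -> c = 5): lst = [12, 6]

12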